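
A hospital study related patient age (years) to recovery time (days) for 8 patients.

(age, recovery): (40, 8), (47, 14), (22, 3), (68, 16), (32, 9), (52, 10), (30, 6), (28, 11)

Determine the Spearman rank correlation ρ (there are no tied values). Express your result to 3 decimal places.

0.690

Rank age: 5, 6, 1, 8, 4, 7, 3, 2
Rank recovery: 3, 7, 1, 8, 4, 5, 2, 6
d = rank(age) − rank(recovery): 2, -1, 0, 0, 0, 2, 1, -4; Σd² = 26
ρ = 1 − 6Σd² / [n(n²−1)] = 1 − 6×26 / (8×63) = 1 − 156/504 ≈ 0.690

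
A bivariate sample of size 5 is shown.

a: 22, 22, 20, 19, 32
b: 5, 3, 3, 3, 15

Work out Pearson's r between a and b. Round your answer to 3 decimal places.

0.978

n = 5, Σa = 115, Σb = 29, Σa² = 2753, Σb² = 277, Σab = 773
nΣab − ΣaΣb = 3865 − 3335 = 530
nΣa² − (Σa)² = 13765 − 13225 = 540; nΣb² − (Σb)² = 1385 − 841 = 544
r = 530 / √(540 × 544) = 530 / 541.9963 ≈ 0.978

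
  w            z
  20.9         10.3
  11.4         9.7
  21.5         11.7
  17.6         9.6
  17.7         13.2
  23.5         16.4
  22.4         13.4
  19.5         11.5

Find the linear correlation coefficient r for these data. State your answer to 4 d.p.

0.6438

n = 8, Σw = 154.5, Σz = 95.8, Σw² = 3086.33, Σz² = 1184.24, Σwz = 1889.81
nΣwz − ΣwΣz = 15118.48 − 14801.1 = 317.38
nΣw² − (Σw)² = 24690.64 − 23870.25 = 820.39; nΣz² − (Σz)² = 9473.92 − 9177.64 = 296.28
r = 317.38 / √(820.39 × 296.28) = 317.38 / 493.0164 ≈ 0.6438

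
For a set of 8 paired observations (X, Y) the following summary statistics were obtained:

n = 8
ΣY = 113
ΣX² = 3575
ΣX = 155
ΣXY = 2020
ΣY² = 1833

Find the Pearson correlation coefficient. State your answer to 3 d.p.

-0.460

r = (nΣXY − ΣXΣY) / √[(nΣX² − (ΣX)²)(nΣY² − (ΣY)²)]
Numerator: 8×2020 − 155×113 = -1355
Denominator: √[(28600 − 24025)(14664 − 12769)] = √[4575 × 1895] = 2944.4227
r = -1355 / 2944.4227 ≈ -0.460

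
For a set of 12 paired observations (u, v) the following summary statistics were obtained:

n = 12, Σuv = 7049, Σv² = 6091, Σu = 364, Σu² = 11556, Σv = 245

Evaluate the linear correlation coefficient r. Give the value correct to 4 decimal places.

r = (nΣuv − ΣuΣv) / √[(nΣu² − (Σu)²)(nΣv² − (Σv)²)]
Numerator: 12×7049 − 364×245 = -4592
Denominator: √[(138672 − 132496)(73092 − 60025)] = √[6176 × 13067] = 8983.4176
r = -4592 / 8983.4176 ≈ -0.5112

-0.5112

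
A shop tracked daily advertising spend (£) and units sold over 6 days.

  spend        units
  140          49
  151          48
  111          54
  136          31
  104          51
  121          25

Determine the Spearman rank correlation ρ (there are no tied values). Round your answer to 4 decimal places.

-0.4286

Rank spend: 5, 6, 2, 4, 1, 3
Rank units: 4, 3, 6, 2, 5, 1
d = rank(spend) − rank(units): 1, 3, -4, 2, -4, 2; Σd² = 50
ρ = 1 − 6Σd² / [n(n²−1)] = 1 − 6×50 / (6×35) = 1 − 300/210 ≈ -0.4286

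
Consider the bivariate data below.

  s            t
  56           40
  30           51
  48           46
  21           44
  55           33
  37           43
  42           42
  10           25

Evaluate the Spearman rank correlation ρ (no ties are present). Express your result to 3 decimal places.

Rank s: 8, 3, 6, 2, 7, 4, 5, 1
Rank t: 3, 8, 7, 6, 2, 5, 4, 1
d = rank(s) − rank(t): 5, -5, -1, -4, 5, -1, 1, 0; Σd² = 94
ρ = 1 − 6Σd² / [n(n²−1)] = 1 − 6×94 / (8×63) = 1 − 564/504 ≈ -0.119

-0.119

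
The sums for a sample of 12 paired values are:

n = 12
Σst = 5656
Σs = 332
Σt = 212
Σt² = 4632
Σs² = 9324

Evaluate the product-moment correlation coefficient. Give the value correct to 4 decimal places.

r = (nΣst − ΣsΣt) / √[(nΣs² − (Σs)²)(nΣt² − (Σt)²)]
Numerator: 12×5656 − 332×212 = -2512
Denominator: √[(111888 − 110224)(55584 − 44944)] = √[1664 × 10640] = 4207.7262
r = -2512 / 4207.7262 ≈ -0.5970

-0.5970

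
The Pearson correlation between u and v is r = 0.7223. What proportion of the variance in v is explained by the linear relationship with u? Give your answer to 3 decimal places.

r² = (0.7223)² = 0.522

0.522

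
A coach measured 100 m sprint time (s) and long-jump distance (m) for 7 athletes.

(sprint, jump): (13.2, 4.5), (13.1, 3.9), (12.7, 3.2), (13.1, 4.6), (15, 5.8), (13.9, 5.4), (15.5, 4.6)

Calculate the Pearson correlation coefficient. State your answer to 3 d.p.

0.645

n = 7, Σx = 96.5, Σy = 32, Σx² = 1337.21, Σy² = 150.82, Σxy = 444.75
nΣxy − ΣxΣy = 3113.25 − 3088 = 25.25
nΣx² − (Σx)² = 9360.47 − 9312.25 = 48.22; nΣy² − (Σy)² = 1055.74 − 1024 = 31.74
r = 25.25 / √(48.22 × 31.74) = 25.25 / 39.1216 ≈ 0.645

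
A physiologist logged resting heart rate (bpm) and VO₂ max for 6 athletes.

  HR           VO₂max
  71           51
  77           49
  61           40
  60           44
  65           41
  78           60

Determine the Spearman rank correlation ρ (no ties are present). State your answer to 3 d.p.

Rank HR: 4, 5, 2, 1, 3, 6
Rank VO₂max: 5, 4, 1, 3, 2, 6
d = rank(HR) − rank(VO₂max): -1, 1, 1, -2, 1, 0; Σd² = 8
ρ = 1 − 6Σd² / [n(n²−1)] = 1 − 6×8 / (6×35) = 1 − 48/210 ≈ 0.771

0.771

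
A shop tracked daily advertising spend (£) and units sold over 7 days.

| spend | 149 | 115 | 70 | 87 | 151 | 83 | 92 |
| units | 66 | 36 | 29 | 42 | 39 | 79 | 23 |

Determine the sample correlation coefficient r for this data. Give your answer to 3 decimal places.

n = 7, Σx = 747, Σy = 314, Σx² = 86049, Σy² = 16548, Σxy = 34220
nΣxy − ΣxΣy = 239540 − 234558 = 4982
nΣx² − (Σx)² = 602343 − 558009 = 44334; nΣy² − (Σy)² = 115836 − 98596 = 17240
r = 4982 / √(44334 × 17240) = 4982 / 27646.3046 ≈ 0.180

0.180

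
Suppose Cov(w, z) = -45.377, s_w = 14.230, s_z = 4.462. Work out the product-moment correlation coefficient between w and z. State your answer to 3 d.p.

-0.715

r = Cov(w,z) / (s_w · s_z) = -45.377 / (14.230 × 4.462)
  = -45.377 / 63.4943 ≈ -0.715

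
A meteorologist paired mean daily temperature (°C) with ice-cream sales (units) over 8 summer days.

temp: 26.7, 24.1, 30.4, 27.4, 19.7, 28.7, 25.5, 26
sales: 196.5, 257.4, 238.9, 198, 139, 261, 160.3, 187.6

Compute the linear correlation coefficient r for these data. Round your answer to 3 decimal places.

n = 8, Σx = 208.5, Σy = 1638.7, Σx² = 5506.65, Σy² = 349476.07, Σxy = 43331.9
nΣxy − ΣxΣy = 346655.2 − 341668.95 = 4986.25
nΣx² − (Σx)² = 44053.2 − 43472.25 = 580.95; nΣy² − (Σy)² = 2795808.56 − 2685337.69 = 110470.87
r = 4986.25 / √(580.95 × 110470.87) = 4986.25 / 8011.1205 ≈ 0.622

0.622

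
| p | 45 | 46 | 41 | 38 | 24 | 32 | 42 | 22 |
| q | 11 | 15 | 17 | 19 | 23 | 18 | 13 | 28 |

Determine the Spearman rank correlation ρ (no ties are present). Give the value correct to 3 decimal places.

Rank p: 7, 8, 5, 4, 2, 3, 6, 1
Rank q: 1, 3, 4, 6, 7, 5, 2, 8
d = rank(p) − rank(q): 6, 5, 1, -2, -5, -2, 4, -7; Σd² = 160
ρ = 1 − 6Σd² / [n(n²−1)] = 1 − 6×160 / (8×63) = 1 − 960/504 ≈ -0.905

-0.905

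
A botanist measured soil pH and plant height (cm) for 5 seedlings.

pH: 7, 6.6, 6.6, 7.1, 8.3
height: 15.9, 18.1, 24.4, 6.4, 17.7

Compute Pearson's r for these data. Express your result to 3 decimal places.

n = 5, Σx = 35.6, Σy = 82.5, Σx² = 255.42, Σy² = 1530.03, Σxy = 584.15
nΣxy − ΣxΣy = 2920.75 − 2937 = -16.25
nΣx² − (Σx)² = 1277.1 − 1267.36 = 9.74; nΣy² − (Σy)² = 7650.15 − 6806.25 = 843.9
r = -16.25 / √(9.74 × 843.9) = -16.25 / 90.6619 ≈ -0.179

-0.179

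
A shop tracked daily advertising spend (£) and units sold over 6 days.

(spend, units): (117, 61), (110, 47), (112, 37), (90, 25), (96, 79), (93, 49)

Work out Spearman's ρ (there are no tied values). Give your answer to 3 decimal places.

0.314

Rank spend: 6, 4, 5, 1, 3, 2
Rank units: 5, 3, 2, 1, 6, 4
d = rank(spend) − rank(units): 1, 1, 3, 0, -3, -2; Σd² = 24
ρ = 1 − 6Σd² / [n(n²−1)] = 1 − 6×24 / (6×35) = 1 − 144/210 ≈ 0.314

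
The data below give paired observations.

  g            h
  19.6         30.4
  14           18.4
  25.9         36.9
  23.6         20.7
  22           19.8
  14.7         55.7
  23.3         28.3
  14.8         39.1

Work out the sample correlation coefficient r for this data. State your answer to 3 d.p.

-0.316

n = 8, Σg = 157.9, Σh = 249.3, Σg² = 3269.95, Σh² = 8877.05, Σgh = 4790.13
nΣgh − ΣgΣh = 38321.04 − 39364.47 = -1043.43
nΣg² − (Σg)² = 26159.6 − 24932.41 = 1227.19; nΣh² − (Σh)² = 71016.4 − 62150.49 = 8865.91
r = -1043.43 / √(1227.19 × 8865.91) = -1043.43 / 3298.5082 ≈ -0.316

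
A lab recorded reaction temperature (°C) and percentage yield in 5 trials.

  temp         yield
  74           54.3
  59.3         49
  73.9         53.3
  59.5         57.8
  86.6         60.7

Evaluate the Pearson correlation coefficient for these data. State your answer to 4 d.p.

n = 5, Σx = 353.3, Σy = 275.1, Σx² = 25493.51, Σy² = 15215.71, Σxy = 19558.49
nΣxy − ΣxΣy = 97792.45 − 97192.83 = 599.62
nΣx² − (Σx)² = 127467.55 − 124820.89 = 2646.66; nΣy² − (Σy)² = 76078.55 − 75680.01 = 398.54
r = 599.62 / √(2646.66 × 398.54) = 599.62 / 1027.0345 ≈ 0.5838

0.5838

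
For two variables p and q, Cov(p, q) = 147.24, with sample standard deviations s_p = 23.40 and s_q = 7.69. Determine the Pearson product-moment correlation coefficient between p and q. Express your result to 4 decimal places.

0.8182

r = Cov(p,q) / (s_p · s_q) = 147.24 / (23.40 × 7.69)
  = 147.24 / 179.9460 ≈ 0.8182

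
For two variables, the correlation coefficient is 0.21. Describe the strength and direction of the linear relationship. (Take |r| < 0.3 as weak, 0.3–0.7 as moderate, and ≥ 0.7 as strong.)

weak positive

r = 0.21 > 0 so the relationship is positive.
|r| = 0.21, which falls in the weak range.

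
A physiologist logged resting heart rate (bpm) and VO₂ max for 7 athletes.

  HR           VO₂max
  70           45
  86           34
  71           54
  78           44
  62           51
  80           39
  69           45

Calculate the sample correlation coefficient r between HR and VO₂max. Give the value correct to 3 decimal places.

n = 7, Σx = 516, Σy = 312, Σx² = 38426, Σy² = 14180, Σxy = 22727
nΣxy − ΣxΣy = 159089 − 160992 = -1903
nΣx² − (Σx)² = 268982 − 266256 = 2726; nΣy² − (Σy)² = 99260 − 97344 = 1916
r = -1903 / √(2726 × 1916) = -1903 / 2285.3919 ≈ -0.833

-0.833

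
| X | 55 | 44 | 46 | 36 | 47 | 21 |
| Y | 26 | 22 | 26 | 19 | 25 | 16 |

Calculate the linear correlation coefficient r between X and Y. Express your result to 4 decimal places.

n = 6, ΣX = 249, ΣY = 134, ΣX² = 11023, ΣY² = 3078, ΣXY = 5789
nΣXY − ΣXΣY = 34734 − 33366 = 1368
nΣX² − (ΣX)² = 66138 − 62001 = 4137; nΣY² − (ΣY)² = 18468 − 17956 = 512
r = 1368 / √(4137 × 512) = 1368 / 1455.3845 ≈ 0.9400

0.9400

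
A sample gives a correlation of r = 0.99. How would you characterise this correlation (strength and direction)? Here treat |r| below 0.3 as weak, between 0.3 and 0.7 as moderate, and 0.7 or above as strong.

strong positive

r = 0.99 > 0 so the relationship is positive.
|r| = 0.99, which falls in the strong range.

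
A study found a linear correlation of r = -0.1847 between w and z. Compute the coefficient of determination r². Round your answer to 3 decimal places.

0.034

r² = (-0.1847)² = 0.034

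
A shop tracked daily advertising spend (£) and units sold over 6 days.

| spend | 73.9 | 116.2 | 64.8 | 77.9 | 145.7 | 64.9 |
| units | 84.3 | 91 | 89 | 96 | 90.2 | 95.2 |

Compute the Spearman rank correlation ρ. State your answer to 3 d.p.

Rank spend: 3, 5, 1, 4, 6, 2
Rank units: 1, 4, 2, 6, 3, 5
d = rank(spend) − rank(units): 2, 1, -1, -2, 3, -3; Σd² = 28
ρ = 1 − 6Σd² / [n(n²−1)] = 1 − 6×28 / (6×35) = 1 − 168/210 ≈ 0.200

0.200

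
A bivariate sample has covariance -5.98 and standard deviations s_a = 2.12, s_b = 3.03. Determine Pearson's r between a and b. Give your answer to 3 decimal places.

-0.931

r = Cov(a,b) / (s_a · s_b) = -5.98 / (2.12 × 3.03)
  = -5.98 / 6.4236 ≈ -0.931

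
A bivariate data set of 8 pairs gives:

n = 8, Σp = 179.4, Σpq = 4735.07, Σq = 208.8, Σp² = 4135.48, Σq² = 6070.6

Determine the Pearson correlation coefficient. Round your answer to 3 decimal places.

r = (nΣpq − ΣpΣq) / √[(nΣp² − (Σp)²)(nΣq² − (Σq)²)]
Numerator: 8×4735.07 − 179.4×208.8 = 421.84
Denominator: √[(33083.84 − 32184.36)(48564.8 − 43597.44)] = √[899.48 × 4967.36] = 2113.7741
r = 421.84 / 2113.7741 ≈ 0.200

0.200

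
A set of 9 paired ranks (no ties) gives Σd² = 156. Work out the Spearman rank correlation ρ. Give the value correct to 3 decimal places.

ρ = 1 − 6Σd² / [n(n²−1)] = 1 − 6×156 / (9×80)
  = 1 − 936/720 = 1 − 1.3000 ≈ -0.300

-0.300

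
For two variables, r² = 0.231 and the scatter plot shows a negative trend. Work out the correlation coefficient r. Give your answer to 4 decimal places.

-0.4806

|r| = √0.231 = 0.4806
The association is negative, so r = −0.4806.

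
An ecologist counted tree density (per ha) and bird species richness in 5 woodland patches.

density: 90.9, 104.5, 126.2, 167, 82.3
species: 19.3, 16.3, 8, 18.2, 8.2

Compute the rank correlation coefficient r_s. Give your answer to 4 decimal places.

Rank density: 2, 3, 4, 5, 1
Rank species: 5, 3, 1, 4, 2
d = rank(density) − rank(species): -3, 0, 3, 1, -1; Σd² = 20
ρ = 1 − 6Σd² / [n(n²−1)] = 1 − 6×20 / (5×24) = 1 − 120/120 ≈ 0.0000

0.0000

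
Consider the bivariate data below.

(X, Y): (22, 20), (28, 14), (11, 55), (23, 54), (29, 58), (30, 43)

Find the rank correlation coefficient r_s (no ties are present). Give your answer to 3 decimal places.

Rank X: 2, 4, 1, 3, 5, 6
Rank Y: 2, 1, 5, 4, 6, 3
d = rank(X) − rank(Y): 0, 3, -4, -1, -1, 3; Σd² = 36
ρ = 1 − 6Σd² / [n(n²−1)] = 1 − 6×36 / (6×35) = 1 − 216/210 ≈ -0.029

-0.029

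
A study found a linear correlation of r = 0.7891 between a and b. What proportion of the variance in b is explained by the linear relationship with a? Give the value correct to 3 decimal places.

r² = (0.7891)² = 0.623

0.623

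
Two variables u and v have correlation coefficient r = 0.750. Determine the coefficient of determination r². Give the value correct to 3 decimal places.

0.563

r² = (0.750)² = 0.563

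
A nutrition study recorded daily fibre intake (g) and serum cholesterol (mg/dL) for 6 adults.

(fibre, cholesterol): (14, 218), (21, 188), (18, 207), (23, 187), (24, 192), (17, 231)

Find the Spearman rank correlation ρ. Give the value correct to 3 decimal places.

-0.771

Rank fibre: 1, 4, 3, 5, 6, 2
Rank cholesterol: 5, 2, 4, 1, 3, 6
d = rank(fibre) − rank(cholesterol): -4, 2, -1, 4, 3, -4; Σd² = 62
ρ = 1 − 6Σd² / [n(n²−1)] = 1 − 6×62 / (6×35) = 1 − 372/210 ≈ -0.771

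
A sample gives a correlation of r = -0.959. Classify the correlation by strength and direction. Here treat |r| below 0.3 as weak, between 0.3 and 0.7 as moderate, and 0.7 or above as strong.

strong negative

r = -0.959 < 0 so the relationship is negative.
|r| = 0.959, which falls in the strong range.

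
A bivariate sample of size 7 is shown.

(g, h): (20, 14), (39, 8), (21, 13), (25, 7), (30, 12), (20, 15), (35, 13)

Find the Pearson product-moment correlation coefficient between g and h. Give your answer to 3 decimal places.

n = 7, Σg = 190, Σh = 82, Σg² = 5512, Σh² = 1016, Σgh = 2155
nΣgh − ΣgΣh = 15085 − 15580 = -495
nΣg² − (Σg)² = 38584 − 36100 = 2484; nΣh² − (Σh)² = 7112 − 6724 = 388
r = -495 / √(2484 × 388) = -495 / 981.7291 ≈ -0.504

-0.504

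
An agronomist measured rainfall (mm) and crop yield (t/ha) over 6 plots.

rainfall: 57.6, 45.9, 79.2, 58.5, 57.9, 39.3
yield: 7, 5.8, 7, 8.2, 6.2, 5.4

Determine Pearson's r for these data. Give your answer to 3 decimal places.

0.598

n = 6, Σx = 338.4, Σy = 39.6, Σx² = 20016.36, Σy² = 266.48, Σxy = 2274.72
nΣxy − ΣxΣy = 13648.32 − 13400.64 = 247.68
nΣx² − (Σx)² = 120098.16 − 114514.56 = 5583.6; nΣy² − (Σy)² = 1598.88 − 1568.16 = 30.72
r = 247.68 / √(5583.6 × 30.72) = 247.68 / 414.1596 ≈ 0.598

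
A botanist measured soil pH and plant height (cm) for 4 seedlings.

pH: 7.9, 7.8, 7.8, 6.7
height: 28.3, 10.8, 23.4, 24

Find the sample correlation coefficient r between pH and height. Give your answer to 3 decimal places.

n = 4, Σx = 30.2, Σy = 86.5, Σx² = 228.98, Σy² = 2041.09, Σxy = 651.13
nΣxy − ΣxΣy = 2604.52 − 2612.3 = -7.78
nΣx² − (Σx)² = 915.92 − 912.04 = 3.88; nΣy² − (Σy)² = 8164.36 − 7482.25 = 682.11
r = -7.78 / √(3.88 × 682.11) = -7.78 / 51.4450 ≈ -0.151

-0.151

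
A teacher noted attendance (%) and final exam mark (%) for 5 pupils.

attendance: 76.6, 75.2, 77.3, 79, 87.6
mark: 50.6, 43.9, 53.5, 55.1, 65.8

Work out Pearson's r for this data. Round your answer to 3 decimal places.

n = 5, Σx = 395.7, Σy = 268.9, Σx² = 31412.65, Σy² = 14715.47, Σxy = 21429.77
nΣxy − ΣxΣy = 107148.85 − 106403.73 = 745.12
nΣx² − (Σx)² = 157063.25 − 156578.49 = 484.76; nΣy² − (Σy)² = 73577.35 − 72307.21 = 1270.14
r = 745.12 / √(484.76 × 1270.14) = 745.12 / 784.6739 ≈ 0.950

0.950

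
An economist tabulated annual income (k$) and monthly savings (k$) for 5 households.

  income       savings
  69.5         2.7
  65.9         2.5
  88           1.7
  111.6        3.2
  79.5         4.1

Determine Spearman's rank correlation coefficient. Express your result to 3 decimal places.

0.200

Rank income: 2, 1, 4, 5, 3
Rank savings: 3, 2, 1, 4, 5
d = rank(income) − rank(savings): -1, -1, 3, 1, -2; Σd² = 16
ρ = 1 − 6Σd² / [n(n²−1)] = 1 − 6×16 / (5×24) = 1 − 96/120 ≈ 0.200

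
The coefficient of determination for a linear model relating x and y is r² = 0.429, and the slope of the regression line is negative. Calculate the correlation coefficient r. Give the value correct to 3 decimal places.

|r| = √0.429 = 0.655
The association is negative, so r = −0.655.

-0.655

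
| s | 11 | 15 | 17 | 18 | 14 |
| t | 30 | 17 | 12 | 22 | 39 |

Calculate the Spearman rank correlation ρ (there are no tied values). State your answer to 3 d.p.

Rank s: 1, 3, 4, 5, 2
Rank t: 4, 2, 1, 3, 5
d = rank(s) − rank(t): -3, 1, 3, 2, -3; Σd² = 32
ρ = 1 − 6Σd² / [n(n²−1)] = 1 − 6×32 / (5×24) = 1 − 192/120 ≈ -0.600

-0.600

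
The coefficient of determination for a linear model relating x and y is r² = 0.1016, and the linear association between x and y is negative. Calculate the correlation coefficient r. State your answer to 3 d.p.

|r| = √0.1016 = 0.319
The association is negative, so r = −0.319.

-0.319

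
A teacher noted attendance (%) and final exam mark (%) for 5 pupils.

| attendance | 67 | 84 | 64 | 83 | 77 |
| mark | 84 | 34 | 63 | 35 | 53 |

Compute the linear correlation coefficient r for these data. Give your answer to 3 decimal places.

n = 5, Σx = 375, Σy = 269, Σx² = 28459, Σy² = 16215, Σxy = 19502
nΣxy − ΣxΣy = 97510 − 100875 = -3365
nΣx² − (Σx)² = 142295 − 140625 = 1670; nΣy² − (Σy)² = 81075 − 72361 = 8714
r = -3365 / √(1670 × 8714) = -3365 / 3814.7582 ≈ -0.882

-0.882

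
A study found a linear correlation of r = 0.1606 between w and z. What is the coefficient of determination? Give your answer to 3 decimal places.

r² = (0.1606)² = 0.026

0.026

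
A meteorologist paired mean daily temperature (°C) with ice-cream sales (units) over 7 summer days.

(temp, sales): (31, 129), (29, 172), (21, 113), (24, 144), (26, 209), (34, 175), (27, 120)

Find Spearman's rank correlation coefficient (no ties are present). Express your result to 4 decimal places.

Rank temp: 6, 5, 1, 2, 3, 7, 4
Rank sales: 3, 5, 1, 4, 7, 6, 2
d = rank(temp) − rank(sales): 3, 0, 0, -2, -4, 1, 2; Σd² = 34
ρ = 1 − 6Σd² / [n(n²−1)] = 1 − 6×34 / (7×48) = 1 − 204/336 ≈ 0.3929

0.3929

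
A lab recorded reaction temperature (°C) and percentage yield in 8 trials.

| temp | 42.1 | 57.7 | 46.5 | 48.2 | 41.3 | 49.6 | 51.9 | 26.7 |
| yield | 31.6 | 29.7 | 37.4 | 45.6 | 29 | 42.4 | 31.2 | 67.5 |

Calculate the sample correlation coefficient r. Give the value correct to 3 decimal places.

-0.719

n = 8, Σx = 364, Σy = 314.4, Σx² = 17159.54, Σy² = 13527.22, Σxy = 13703.34
nΣxy − ΣxΣy = 109626.72 − 114441.6 = -4814.88
nΣx² − (Σx)² = 137276.32 − 132496 = 4780.32; nΣy² − (Σy)² = 108217.76 − 98847.36 = 9370.4
r = -4814.88 / √(4780.32 × 9370.4) = -4814.88 / 6692.7954 ≈ -0.719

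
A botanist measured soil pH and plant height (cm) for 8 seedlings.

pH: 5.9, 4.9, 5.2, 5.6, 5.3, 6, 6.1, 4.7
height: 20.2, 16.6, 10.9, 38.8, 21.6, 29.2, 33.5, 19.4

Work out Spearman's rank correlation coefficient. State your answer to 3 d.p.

Rank pH: 6, 2, 3, 5, 4, 7, 8, 1
Rank height: 4, 2, 1, 8, 5, 6, 7, 3
d = rank(pH) − rank(height): 2, 0, 2, -3, -1, 1, 1, -2; Σd² = 24
ρ = 1 − 6Σd² / [n(n²−1)] = 1 − 6×24 / (8×63) = 1 − 144/504 ≈ 0.714

0.714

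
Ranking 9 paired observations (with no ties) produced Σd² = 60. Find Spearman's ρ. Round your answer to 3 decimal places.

ρ = 1 − 6Σd² / [n(n²−1)] = 1 − 6×60 / (9×80)
  = 1 − 360/720 = 1 − 0.5000 ≈ 0.500

0.500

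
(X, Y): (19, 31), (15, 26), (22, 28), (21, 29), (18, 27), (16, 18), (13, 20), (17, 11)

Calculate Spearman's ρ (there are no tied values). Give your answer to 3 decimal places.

0.690

Rank X: 6, 2, 8, 7, 5, 3, 1, 4
Rank Y: 8, 4, 6, 7, 5, 2, 3, 1
d = rank(X) − rank(Y): -2, -2, 2, 0, 0, 1, -2, 3; Σd² = 26
ρ = 1 − 6Σd² / [n(n²−1)] = 1 − 6×26 / (8×63) = 1 − 156/504 ≈ 0.690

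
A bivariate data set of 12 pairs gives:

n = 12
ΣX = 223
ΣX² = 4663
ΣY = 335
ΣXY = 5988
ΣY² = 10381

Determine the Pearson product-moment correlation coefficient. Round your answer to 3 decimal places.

-0.325

r = (nΣXY − ΣXΣY) / √[(nΣX² − (ΣX)²)(nΣY² − (ΣY)²)]
Numerator: 12×5988 − 223×335 = -2849
Denominator: √[(55956 − 49729)(124572 − 112225)] = √[6227 × 12347] = 8768.3960
r = -2849 / 8768.3960 ≈ -0.325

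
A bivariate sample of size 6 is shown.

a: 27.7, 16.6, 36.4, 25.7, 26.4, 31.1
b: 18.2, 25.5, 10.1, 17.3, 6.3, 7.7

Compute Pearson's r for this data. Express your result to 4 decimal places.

-0.7367

n = 6, Σa = 163.9, Σb = 85.1, Σa² = 4692.47, Σb² = 1481.77, Σab = 2145.48
nΣab − ΣaΣb = 12872.88 − 13947.89 = -1075.01
nΣa² − (Σa)² = 28154.82 − 26863.21 = 1291.61; nΣb² − (Σb)² = 8890.62 − 7242.01 = 1648.61
r = -1075.01 / √(1291.61 × 1648.61) = -1075.01 / 1459.2331 ≈ -0.7367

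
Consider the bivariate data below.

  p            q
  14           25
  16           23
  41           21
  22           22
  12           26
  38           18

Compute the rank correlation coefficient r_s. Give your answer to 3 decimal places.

-0.943

Rank p: 2, 3, 6, 4, 1, 5
Rank q: 5, 4, 2, 3, 6, 1
d = rank(p) − rank(q): -3, -1, 4, 1, -5, 4; Σd² = 68
ρ = 1 − 6Σd² / [n(n²−1)] = 1 − 6×68 / (6×35) = 1 − 408/210 ≈ -0.943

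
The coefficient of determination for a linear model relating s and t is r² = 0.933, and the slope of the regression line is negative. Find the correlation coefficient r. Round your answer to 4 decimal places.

-0.9659

|r| = √0.933 = 0.9659
The association is negative, so r = −0.9659.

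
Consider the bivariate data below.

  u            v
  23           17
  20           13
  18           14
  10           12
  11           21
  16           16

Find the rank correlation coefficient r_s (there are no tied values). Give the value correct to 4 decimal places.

0.2000

Rank u: 6, 5, 4, 1, 2, 3
Rank v: 5, 2, 3, 1, 6, 4
d = rank(u) − rank(v): 1, 3, 1, 0, -4, -1; Σd² = 28
ρ = 1 − 6Σd² / [n(n²−1)] = 1 − 6×28 / (6×35) = 1 − 168/210 ≈ 0.2000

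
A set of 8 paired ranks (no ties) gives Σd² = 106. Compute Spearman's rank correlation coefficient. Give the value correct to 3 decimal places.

ρ = 1 − 6Σd² / [n(n²−1)] = 1 − 6×106 / (8×63)
  = 1 − 636/504 = 1 − 1.2619 ≈ -0.262

-0.262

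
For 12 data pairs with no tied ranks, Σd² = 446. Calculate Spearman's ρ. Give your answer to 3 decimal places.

-0.559

ρ = 1 − 6Σd² / [n(n²−1)] = 1 − 6×446 / (12×143)
  = 1 − 2676/1716 = 1 − 1.5594 ≈ -0.559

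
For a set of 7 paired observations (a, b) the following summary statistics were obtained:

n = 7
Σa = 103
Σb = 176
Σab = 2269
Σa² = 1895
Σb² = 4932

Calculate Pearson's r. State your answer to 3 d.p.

r = (nΣab − ΣaΣb) / √[(nΣa² − (Σa)²)(nΣb² − (Σb)²)]
Numerator: 7×2269 − 103×176 = -2245
Denominator: √[(13265 − 10609)(34524 − 30976)] = √[2656 × 3548] = 3069.7700
r = -2245 / 3069.7700 ≈ -0.731

-0.731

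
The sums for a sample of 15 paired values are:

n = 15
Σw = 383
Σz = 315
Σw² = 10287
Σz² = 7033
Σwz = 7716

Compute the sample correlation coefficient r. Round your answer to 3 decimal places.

r = (nΣwz − ΣwΣz) / √[(nΣw² − (Σw)²)(nΣz² − (Σz)²)]
Numerator: 15×7716 − 383×315 = -4905
Denominator: √[(154305 − 146689)(105495 − 99225)] = √[7616 × 6270] = 6910.3053
r = -4905 / 6910.3053 ≈ -0.710

-0.710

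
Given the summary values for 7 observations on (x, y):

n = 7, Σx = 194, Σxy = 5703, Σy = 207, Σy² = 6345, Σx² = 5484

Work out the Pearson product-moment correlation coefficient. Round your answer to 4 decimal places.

r = (nΣxy − ΣxΣy) / √[(nΣx² − (Σx)²)(nΣy² − (Σy)²)]
Numerator: 7×5703 − 194×207 = -237
Denominator: √[(38388 − 37636)(44415 − 42849)] = √[752 × 1566] = 1085.1875
r = -237 / 1085.1875 ≈ -0.2184

-0.2184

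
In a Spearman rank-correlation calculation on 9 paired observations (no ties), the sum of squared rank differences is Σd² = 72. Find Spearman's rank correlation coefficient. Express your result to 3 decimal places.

ρ = 1 − 6Σd² / [n(n²−1)] = 1 − 6×72 / (9×80)
  = 1 − 432/720 = 1 − 0.6000 ≈ 0.400

0.400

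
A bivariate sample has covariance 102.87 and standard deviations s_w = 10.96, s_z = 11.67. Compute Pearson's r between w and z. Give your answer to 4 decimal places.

0.8043

r = Cov(w,z) / (s_w · s_z) = 102.87 / (10.96 × 11.67)
  = 102.87 / 127.9032 ≈ 0.8043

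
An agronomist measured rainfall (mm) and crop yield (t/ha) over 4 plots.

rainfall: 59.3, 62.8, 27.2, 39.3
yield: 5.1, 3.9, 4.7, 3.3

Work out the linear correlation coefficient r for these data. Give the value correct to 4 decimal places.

0.0817

n = 4, Σx = 188.6, Σy = 17, Σx² = 9744.66, Σy² = 74.2, Σxy = 804.88
nΣxy − ΣxΣy = 3219.52 − 3206.2 = 13.32
nΣx² − (Σx)² = 38978.64 − 35569.96 = 3408.68; nΣy² − (Σy)² = 296.8 − 289 = 7.8
r = 13.32 / √(3408.68 × 7.8) = 13.32 / 163.0574 ≈ 0.0817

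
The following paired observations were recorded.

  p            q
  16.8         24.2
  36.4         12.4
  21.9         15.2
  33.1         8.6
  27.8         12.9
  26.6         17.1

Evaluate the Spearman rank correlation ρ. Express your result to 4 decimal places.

Rank p: 1, 6, 2, 5, 4, 3
Rank q: 6, 2, 4, 1, 3, 5
d = rank(p) − rank(q): -5, 4, -2, 4, 1, -2; Σd² = 66
ρ = 1 − 6Σd² / [n(n²−1)] = 1 − 6×66 / (6×35) = 1 − 396/210 ≈ -0.8857

-0.8857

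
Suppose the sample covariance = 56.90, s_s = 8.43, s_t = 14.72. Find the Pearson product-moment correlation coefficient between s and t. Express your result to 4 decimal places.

0.4585

r = Cov(s,t) / (s_s · s_t) = 56.90 / (8.43 × 14.72)
  = 56.90 / 124.0896 ≈ 0.4585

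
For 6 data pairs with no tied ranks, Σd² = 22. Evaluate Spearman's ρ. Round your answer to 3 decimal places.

ρ = 1 − 6Σd² / [n(n²−1)] = 1 − 6×22 / (6×35)
  = 1 − 132/210 = 1 − 0.6286 ≈ 0.371

0.371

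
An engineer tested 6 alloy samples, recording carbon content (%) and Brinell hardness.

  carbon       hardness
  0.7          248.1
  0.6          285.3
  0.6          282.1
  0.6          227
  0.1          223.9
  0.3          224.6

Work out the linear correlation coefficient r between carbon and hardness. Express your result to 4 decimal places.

n = 6, Σx = 2.9, Σy = 1491, Σx² = 1.67, Σy² = 374635.48, Σxy = 740.08
nΣxy − ΣxΣy = 4440.48 − 4323.9 = 116.58
nΣx² − (Σx)² = 10.02 − 8.41 = 1.61; nΣy² − (Σy)² = 2247812.88 − 2223081 = 24731.88
r = 116.58 / √(1.61 × 24731.88) = 116.58 / 199.5453 ≈ 0.5842

0.5842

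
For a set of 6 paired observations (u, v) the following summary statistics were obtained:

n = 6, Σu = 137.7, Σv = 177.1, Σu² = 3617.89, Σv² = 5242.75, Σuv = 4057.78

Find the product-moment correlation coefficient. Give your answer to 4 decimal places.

-0.0795

r = (nΣuv − ΣuΣv) / √[(nΣu² − (Σu)²)(nΣv² − (Σv)²)]
Numerator: 6×4057.78 − 137.7×177.1 = -39.99
Denominator: √[(21707.34 − 18961.29)(31456.5 − 31364.41)] = √[2746.05 × 92.09] = 502.8755
r = -39.99 / 502.8755 ≈ -0.0795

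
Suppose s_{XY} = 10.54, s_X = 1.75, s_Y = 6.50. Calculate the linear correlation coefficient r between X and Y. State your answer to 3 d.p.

0.927

r = Cov(X,Y) / (s_X · s_Y) = 10.54 / (1.75 × 6.50)
  = 10.54 / 11.3750 ≈ 0.927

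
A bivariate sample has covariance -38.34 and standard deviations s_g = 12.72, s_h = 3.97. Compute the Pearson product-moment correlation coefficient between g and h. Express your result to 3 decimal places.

r = Cov(g,h) / (s_g · s_h) = -38.34 / (12.72 × 3.97)
  = -38.34 / 50.4984 ≈ -0.759

-0.759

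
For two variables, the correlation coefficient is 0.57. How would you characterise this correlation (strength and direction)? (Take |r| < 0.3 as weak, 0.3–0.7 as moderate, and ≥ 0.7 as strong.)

r = 0.57 > 0 so the relationship is positive.
|r| = 0.57, which falls in the moderate range.

moderate positive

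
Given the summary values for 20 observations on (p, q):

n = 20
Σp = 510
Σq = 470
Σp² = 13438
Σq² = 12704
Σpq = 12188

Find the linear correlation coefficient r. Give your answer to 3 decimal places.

0.240

r = (nΣpq − ΣpΣq) / √[(nΣp² − (Σp)²)(nΣq² − (Σq)²)]
Numerator: 20×12188 − 510×470 = 4060
Denominator: √[(268760 − 260100)(254080 − 220900)] = √[8660 × 33180] = 16951.0708
r = 4060 / 16951.0708 ≈ 0.240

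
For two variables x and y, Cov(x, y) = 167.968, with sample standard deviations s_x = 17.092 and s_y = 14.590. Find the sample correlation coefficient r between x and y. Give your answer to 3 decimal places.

r = Cov(x,y) / (s_x · s_y) = 167.968 / (17.092 × 14.590)
  = 167.968 / 249.3723 ≈ 0.674

0.674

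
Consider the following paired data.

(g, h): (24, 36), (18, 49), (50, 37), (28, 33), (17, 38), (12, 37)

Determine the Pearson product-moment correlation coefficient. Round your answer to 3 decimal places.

n = 6, Σg = 149, Σh = 230, Σg² = 4617, Σh² = 8968, Σgh = 5610
nΣgh − ΣgΣh = 33660 − 34270 = -610
nΣg² − (Σg)² = 27702 − 22201 = 5501; nΣh² − (Σh)² = 53808 − 52900 = 908
r = -610 / √(5501 × 908) = -610 / 2234.9291 ≈ -0.273

-0.273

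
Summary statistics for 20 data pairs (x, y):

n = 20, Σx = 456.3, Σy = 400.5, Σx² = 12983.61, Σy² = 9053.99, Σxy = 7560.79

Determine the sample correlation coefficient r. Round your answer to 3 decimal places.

r = (nΣxy − ΣxΣy) / √[(nΣx² − (Σx)²)(nΣy² − (Σy)²)]
Numerator: 20×7560.79 − 456.3×400.5 = -31532.35
Denominator: √[(259672.2 − 208209.69)(181079.8 − 160400.25)] = √[51462.51 × 20679.55] = 32622.4087
r = -31532.35 / 32622.4087 ≈ -0.967

-0.967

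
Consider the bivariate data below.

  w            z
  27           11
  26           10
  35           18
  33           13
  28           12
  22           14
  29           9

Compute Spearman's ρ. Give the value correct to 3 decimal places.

0.250

Rank w: 3, 2, 7, 6, 4, 1, 5
Rank z: 3, 2, 7, 5, 4, 6, 1
d = rank(w) − rank(z): 0, 0, 0, 1, 0, -5, 4; Σd² = 42
ρ = 1 − 6Σd² / [n(n²−1)] = 1 − 6×42 / (7×48) = 1 − 252/336 ≈ 0.250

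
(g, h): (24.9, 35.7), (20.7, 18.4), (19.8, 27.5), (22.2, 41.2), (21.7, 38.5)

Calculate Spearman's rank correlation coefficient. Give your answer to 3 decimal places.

Rank g: 5, 2, 1, 4, 3
Rank h: 3, 1, 2, 5, 4
d = rank(g) − rank(h): 2, 1, -1, -1, -1; Σd² = 8
ρ = 1 − 6Σd² / [n(n²−1)] = 1 − 6×8 / (5×24) = 1 − 48/120 ≈ 0.600

0.600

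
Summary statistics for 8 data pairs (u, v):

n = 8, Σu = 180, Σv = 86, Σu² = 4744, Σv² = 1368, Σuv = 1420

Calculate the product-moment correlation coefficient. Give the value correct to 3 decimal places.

-0.928

r = (nΣuv − ΣuΣv) / √[(nΣu² − (Σu)²)(nΣv² − (Σv)²)]
Numerator: 8×1420 − 180×86 = -4120
Denominator: √[(37952 − 32400)(10944 − 7396)] = √[5552 × 3548] = 4438.2988
r = -4120 / 4438.2988 ≈ -0.928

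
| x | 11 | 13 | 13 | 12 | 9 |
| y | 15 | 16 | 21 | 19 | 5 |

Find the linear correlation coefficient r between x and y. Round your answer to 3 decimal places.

n = 5, Σx = 58, Σy = 76, Σx² = 684, Σy² = 1308, Σxy = 919
nΣxy − ΣxΣy = 4595 − 4408 = 187
nΣx² − (Σx)² = 3420 − 3364 = 56; nΣy² − (Σy)² = 6540 − 5776 = 764
r = 187 / √(56 × 764) = 187 / 206.8429 ≈ 0.904

0.904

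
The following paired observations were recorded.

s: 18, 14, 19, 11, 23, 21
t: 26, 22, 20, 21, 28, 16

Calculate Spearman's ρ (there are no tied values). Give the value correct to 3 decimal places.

0.086

Rank s: 3, 2, 4, 1, 6, 5
Rank t: 5, 4, 2, 3, 6, 1
d = rank(s) − rank(t): -2, -2, 2, -2, 0, 4; Σd² = 32
ρ = 1 − 6Σd² / [n(n²−1)] = 1 − 6×32 / (6×35) = 1 − 192/210 ≈ 0.086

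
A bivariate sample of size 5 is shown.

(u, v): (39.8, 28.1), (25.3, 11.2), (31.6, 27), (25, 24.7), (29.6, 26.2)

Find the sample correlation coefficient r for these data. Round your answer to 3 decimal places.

n = 5, Σu = 151.3, Σv = 117.2, Σu² = 4723.85, Σv² = 2940.58, Σuv = 3647.96
nΣuv − ΣuΣv = 18239.8 − 17732.36 = 507.44
nΣu² − (Σu)² = 23619.25 − 22891.69 = 727.56; nΣv² − (Σv)² = 14702.9 − 13735.84 = 967.06
r = 507.44 / √(727.56 × 967.06) = 507.44 / 838.8052 ≈ 0.605

0.605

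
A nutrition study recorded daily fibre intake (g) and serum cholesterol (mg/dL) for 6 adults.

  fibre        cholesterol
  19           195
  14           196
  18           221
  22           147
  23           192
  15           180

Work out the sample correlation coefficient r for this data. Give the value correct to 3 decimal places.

-0.333

n = 6, Σx = 111, Σy = 1131, Σx² = 2119, Σy² = 216155, Σxy = 20777
nΣxy − ΣxΣy = 124662 − 125541 = -879
nΣx² − (Σx)² = 12714 − 12321 = 393; nΣy² − (Σy)² = 1296930 − 1279161 = 17769
r = -879 / √(393 × 17769) = -879 / 2642.5777 ≈ -0.333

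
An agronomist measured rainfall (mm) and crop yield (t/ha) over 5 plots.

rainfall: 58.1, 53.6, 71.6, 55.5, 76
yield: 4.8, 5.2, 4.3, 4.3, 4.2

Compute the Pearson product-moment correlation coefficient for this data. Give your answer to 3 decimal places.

-0.700

n = 5, Σx = 314.8, Σy = 22.8, Σx² = 20231.38, Σy² = 104.7, Σxy = 1423.33
nΣxy − ΣxΣy = 7116.65 − 7177.44 = -60.79
nΣx² − (Σx)² = 101156.9 − 99099.04 = 2057.86; nΣy² − (Σy)² = 523.5 − 519.84 = 3.66
r = -60.79 / √(2057.86 × 3.66) = -60.79 / 86.7858 ≈ -0.700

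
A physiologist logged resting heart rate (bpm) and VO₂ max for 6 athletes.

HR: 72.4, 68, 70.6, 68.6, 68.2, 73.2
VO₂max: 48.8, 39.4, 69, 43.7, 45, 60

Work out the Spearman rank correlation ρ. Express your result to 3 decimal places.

0.771

Rank HR: 5, 1, 4, 3, 2, 6
Rank VO₂max: 4, 1, 6, 2, 3, 5
d = rank(HR) − rank(VO₂max): 1, 0, -2, 1, -1, 1; Σd² = 8
ρ = 1 − 6Σd² / [n(n²−1)] = 1 − 6×8 / (6×35) = 1 − 48/210 ≈ 0.771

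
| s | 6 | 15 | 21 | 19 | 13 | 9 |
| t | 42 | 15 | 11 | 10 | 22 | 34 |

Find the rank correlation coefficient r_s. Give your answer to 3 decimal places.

Rank s: 1, 4, 6, 5, 3, 2
Rank t: 6, 3, 2, 1, 4, 5
d = rank(s) − rank(t): -5, 1, 4, 4, -1, -3; Σd² = 68
ρ = 1 − 6Σd² / [n(n²−1)] = 1 − 6×68 / (6×35) = 1 − 408/210 ≈ -0.943

-0.943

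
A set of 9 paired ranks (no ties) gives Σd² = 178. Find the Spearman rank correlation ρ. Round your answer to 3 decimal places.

-0.483

ρ = 1 − 6Σd² / [n(n²−1)] = 1 − 6×178 / (9×80)
  = 1 − 1068/720 = 1 − 1.4833 ≈ -0.483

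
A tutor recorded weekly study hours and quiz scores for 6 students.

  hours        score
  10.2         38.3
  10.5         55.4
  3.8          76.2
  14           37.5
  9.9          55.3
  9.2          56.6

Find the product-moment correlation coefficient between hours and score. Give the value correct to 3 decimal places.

n = 6, Σx = 57.6, Σy = 319.3, Σx² = 607.38, Σy² = 18010.39, Σxy = 2855.11
nΣxy − ΣxΣy = 17130.66 − 18391.68 = -1261.02
nΣx² − (Σx)² = 3644.28 − 3317.76 = 326.52; nΣy² − (Σy)² = 108062.34 − 101952.49 = 6109.85
r = -1261.02 / √(326.52 × 6109.85) = -1261.02 / 1412.4405 ≈ -0.893

-0.893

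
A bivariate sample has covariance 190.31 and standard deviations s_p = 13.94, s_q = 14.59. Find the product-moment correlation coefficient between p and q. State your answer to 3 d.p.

r = Cov(p,q) / (s_p · s_q) = 190.31 / (13.94 × 14.59)
  = 190.31 / 203.3846 ≈ 0.936

0.936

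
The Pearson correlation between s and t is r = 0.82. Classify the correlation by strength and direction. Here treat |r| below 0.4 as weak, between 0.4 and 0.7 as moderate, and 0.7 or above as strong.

strong positive

r = 0.82 > 0 so the relationship is positive.
|r| = 0.82, which falls in the strong range.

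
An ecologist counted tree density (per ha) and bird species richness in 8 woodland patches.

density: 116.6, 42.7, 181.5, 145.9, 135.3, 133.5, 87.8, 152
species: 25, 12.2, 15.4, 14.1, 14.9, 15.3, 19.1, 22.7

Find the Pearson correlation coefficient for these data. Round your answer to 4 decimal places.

n = 8, Σx = 995.3, Σy = 138.7, Σx² = 136589.09, Σy² = 2546.01, Σxy = 17474.13
nΣxy − ΣxΣy = 139793.04 − 138048.11 = 1744.93
nΣx² − (Σx)² = 1092712.72 − 990622.09 = 102090.63; nΣy² − (Σy)² = 20368.08 − 19237.69 = 1130.39
r = 1744.93 / √(102090.63 × 1130.39) = 1744.93 / 10742.5429 ≈ 0.1624

0.1624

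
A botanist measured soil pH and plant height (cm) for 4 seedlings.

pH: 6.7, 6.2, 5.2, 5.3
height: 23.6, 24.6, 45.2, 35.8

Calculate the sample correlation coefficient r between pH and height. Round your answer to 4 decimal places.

-0.9193

n = 4, Σx = 23.4, Σy = 129.2, Σx² = 138.46, Σy² = 4486.8, Σxy = 735.42
nΣxy − ΣxΣy = 2941.68 − 3023.28 = -81.6
nΣx² − (Σx)² = 553.84 − 547.56 = 6.28; nΣy² − (Σy)² = 17947.2 − 16692.64 = 1254.56
r = -81.6 / √(6.28 × 1254.56) = -81.6 / 88.7617 ≈ -0.9193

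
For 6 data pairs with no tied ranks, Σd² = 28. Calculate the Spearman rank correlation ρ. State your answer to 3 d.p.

ρ = 1 − 6Σd² / [n(n²−1)] = 1 − 6×28 / (6×35)
  = 1 − 168/210 = 1 − 0.8000 ≈ 0.200

0.200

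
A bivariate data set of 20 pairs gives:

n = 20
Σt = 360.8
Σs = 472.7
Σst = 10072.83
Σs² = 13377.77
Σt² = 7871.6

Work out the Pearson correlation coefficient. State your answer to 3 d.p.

0.891

r = (nΣst − ΣsΣt) / √[(nΣs² − (Σs)²)(nΣt² − (Σt)²)]
Numerator: 20×10072.83 − 472.7×360.8 = 30906.44
Denominator: √[(267555.4 − 223445.29)(157432 − 130176.64)] = √[44110.11 × 27255.36] = 34673.2884
r = 30906.44 / 34673.2884 ≈ 0.891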